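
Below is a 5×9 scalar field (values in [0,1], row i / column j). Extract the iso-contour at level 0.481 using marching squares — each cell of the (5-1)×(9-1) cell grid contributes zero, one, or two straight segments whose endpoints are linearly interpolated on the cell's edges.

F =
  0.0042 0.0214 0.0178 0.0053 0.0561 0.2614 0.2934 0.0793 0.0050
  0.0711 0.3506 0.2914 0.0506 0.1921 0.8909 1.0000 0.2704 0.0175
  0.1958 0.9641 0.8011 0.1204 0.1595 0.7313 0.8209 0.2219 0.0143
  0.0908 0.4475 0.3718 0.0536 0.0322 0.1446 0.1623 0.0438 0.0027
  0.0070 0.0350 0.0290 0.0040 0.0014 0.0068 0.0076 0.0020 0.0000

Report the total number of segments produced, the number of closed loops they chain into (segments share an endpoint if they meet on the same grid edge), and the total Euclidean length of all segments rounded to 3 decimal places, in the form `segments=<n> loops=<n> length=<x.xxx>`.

cell (0,4): code 0100 → (0.349,5.000)–(1.000,4.413)
cell (0,5): code 1100 → (0.265,6.000)–(0.349,5.000)
cell (0,6): code 1000 → (1.000,6.711)–(0.265,6.000)
cell (1,0): code 0100 → (1.213,1.000)–(2.000,0.371)
cell (1,1): code 1100 → (1.372,2.000)–(1.213,1.000)
cell (1,2): code 1000 → (2.000,2.470)–(1.372,2.000)
cell (1,4): code 0110 → (1.000,4.413)–(2.000,4.562)
cell (1,6): code 1001 → (2.000,6.567)–(1.000,6.711)
cell (2,0): code 0010 → (2.000,0.371)–(2.935,1.000)
cell (2,1): code 0011 → (2.935,1.000)–(2.746,2.000)
cell (2,2): code 0001 → (2.746,2.000)–(2.000,2.470)
cell (2,4): code 0010 → (2.000,4.562)–(2.427,5.000)
cell (2,5): code 0011 → (2.427,5.000)–(2.516,6.000)
cell (2,6): code 0001 → (2.516,6.000)–(2.000,6.567)
total: 14 segments, chained into 2 closed loop(s), length Σ = 13.137085

segments=14 loops=2 length=13.137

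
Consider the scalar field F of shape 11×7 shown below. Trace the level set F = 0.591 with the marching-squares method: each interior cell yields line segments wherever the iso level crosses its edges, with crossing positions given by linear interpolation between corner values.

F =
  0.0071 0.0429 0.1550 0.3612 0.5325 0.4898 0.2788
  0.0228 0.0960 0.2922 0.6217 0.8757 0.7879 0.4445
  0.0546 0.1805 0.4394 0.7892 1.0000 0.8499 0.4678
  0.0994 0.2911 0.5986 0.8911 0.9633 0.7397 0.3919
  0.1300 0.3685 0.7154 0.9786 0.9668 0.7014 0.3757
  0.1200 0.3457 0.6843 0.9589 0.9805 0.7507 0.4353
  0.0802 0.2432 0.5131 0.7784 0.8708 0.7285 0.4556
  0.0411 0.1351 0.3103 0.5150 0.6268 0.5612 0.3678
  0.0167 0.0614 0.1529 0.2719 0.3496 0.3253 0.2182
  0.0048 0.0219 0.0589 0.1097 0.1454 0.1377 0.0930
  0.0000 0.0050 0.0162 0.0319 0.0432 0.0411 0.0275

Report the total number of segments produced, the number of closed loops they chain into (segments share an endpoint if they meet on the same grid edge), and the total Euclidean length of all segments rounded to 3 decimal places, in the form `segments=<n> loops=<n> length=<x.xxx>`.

cell (0,2): code 0100 → (0.882,3.000)–(1.000,2.907)
cell (0,3): code 1100 → (0.170,4.000)–(0.882,3.000)
cell (0,4): code 1100 → (0.339,5.000)–(0.170,4.000)
cell (0,5): code 1000 → (1.000,5.573)–(0.339,5.000)
cell (1,2): code 0110 → (1.000,2.907)–(2.000,2.433)
cell (1,5): code 1001 → (2.000,5.678)–(1.000,5.573)
cell (2,1): code 0100 → (2.952,2.000)–(3.000,1.975)
cell (2,2): code 1110 → (2.000,2.433)–(2.952,2.000)
cell (2,5): code 1001 → (3.000,5.428)–(2.000,5.678)
cell (3,1): code 0110 → (3.000,1.975)–(4.000,1.641)
cell (3,5): code 1001 → (4.000,5.339)–(3.000,5.428)
cell (4,1): code 0110 → (4.000,1.641)–(5.000,1.724)
cell (4,5): code 1001 → (5.000,5.506)–(4.000,5.339)
cell (5,1): code 0010 → (5.000,1.724)–(5.545,2.000)
cell (5,2): code 0111 → (5.545,2.000)–(6.000,2.294)
cell (5,5): code 1001 → (6.000,5.504)–(5.000,5.506)
cell (6,2): code 0010 → (6.000,2.294)–(6.711,3.000)
cell (6,3): code 0111 → (6.711,3.000)–(7.000,3.680)
cell (6,4): code 1011 → (7.000,4.546)–(6.822,5.000)
cell (6,5): code 0001 → (6.822,5.000)–(6.000,5.504)
cell (7,3): code 0010 → (7.000,3.680)–(7.129,4.000)
cell (7,4): code 0001 → (7.129,4.000)–(7.000,4.546)
total: 22 segments, chained into 1 closed loop(s), length Σ = 17.835957

segments=22 loops=1 length=17.836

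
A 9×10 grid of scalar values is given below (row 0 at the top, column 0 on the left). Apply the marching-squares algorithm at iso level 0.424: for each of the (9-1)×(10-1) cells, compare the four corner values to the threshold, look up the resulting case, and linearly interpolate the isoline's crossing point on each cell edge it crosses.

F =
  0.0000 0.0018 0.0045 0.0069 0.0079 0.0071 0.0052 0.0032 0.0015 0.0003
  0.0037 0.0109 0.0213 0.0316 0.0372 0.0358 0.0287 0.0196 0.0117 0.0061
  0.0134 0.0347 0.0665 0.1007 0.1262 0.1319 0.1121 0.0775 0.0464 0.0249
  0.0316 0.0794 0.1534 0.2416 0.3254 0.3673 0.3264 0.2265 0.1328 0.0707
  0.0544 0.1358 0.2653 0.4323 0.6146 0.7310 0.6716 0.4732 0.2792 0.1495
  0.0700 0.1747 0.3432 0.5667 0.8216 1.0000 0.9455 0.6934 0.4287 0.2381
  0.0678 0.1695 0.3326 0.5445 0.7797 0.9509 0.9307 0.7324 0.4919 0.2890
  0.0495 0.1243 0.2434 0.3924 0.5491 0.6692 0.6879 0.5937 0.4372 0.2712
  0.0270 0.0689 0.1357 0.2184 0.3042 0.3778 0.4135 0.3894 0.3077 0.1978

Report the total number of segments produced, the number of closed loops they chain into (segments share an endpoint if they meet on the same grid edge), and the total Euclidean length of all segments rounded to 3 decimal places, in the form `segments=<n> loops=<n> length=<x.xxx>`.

cell (3,2): code 0100 → (3.956,3.000)–(4.000,2.950)
cell (3,3): code 1100 → (3.341,4.000)–(3.956,3.000)
cell (3,4): code 1100 → (3.156,5.000)–(3.341,4.000)
cell (3,5): code 1100 → (3.283,6.000)–(3.156,5.000)
cell (3,6): code 1100 → (3.801,7.000)–(3.283,6.000)
cell (3,7): code 1000 → (4.000,7.254)–(3.801,7.000)
cell (4,2): code 0110 → (4.000,2.950)–(5.000,2.362)
cell (4,7): code 1101 → (4.969,8.000)–(4.000,7.254)
cell (4,8): code 1000 → (5.000,8.025)–(4.969,8.000)
cell (5,2): code 0110 → (5.000,2.362)–(6.000,2.431)
cell (5,8): code 1001 → (6.000,8.335)–(5.000,8.025)
cell (6,2): code 0010 → (6.000,2.431)–(6.792,3.000)
cell (6,3): code 0111 → (6.792,3.000)–(7.000,3.202)
cell (6,8): code 1001 → (7.000,8.080)–(6.000,8.335)
cell (7,3): code 0010 → (7.000,3.202)–(7.511,4.000)
cell (7,4): code 0011 → (7.511,4.000)–(7.841,5.000)
cell (7,5): code 0011 → (7.841,5.000)–(7.962,6.000)
cell (7,6): code 0011 → (7.962,6.000)–(7.831,7.000)
cell (7,7): code 0011 → (7.831,7.000)–(7.102,8.000)
cell (7,8): code 0001 → (7.102,8.000)–(7.000,8.080)
total: 20 segments, chained into 1 closed loop(s), length Σ = 16.866823

segments=20 loops=1 length=16.867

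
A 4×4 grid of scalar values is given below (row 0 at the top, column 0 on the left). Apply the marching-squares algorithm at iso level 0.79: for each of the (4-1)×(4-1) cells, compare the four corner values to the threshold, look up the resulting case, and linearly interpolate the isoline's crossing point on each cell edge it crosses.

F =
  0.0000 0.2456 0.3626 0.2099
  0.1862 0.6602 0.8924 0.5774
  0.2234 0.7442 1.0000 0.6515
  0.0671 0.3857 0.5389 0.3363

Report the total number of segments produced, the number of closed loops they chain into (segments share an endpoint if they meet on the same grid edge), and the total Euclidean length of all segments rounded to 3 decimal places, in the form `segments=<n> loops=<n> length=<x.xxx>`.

cell (0,1): code 0100 → (0.807,2.000)–(1.000,1.559)
cell (0,2): code 1000 → (1.000,2.325)–(0.807,2.000)
cell (1,1): code 0110 → (1.000,1.559)–(2.000,1.179)
cell (1,2): code 1001 → (2.000,2.603)–(1.000,2.325)
cell (2,1): code 0010 → (2.000,1.179)–(2.455,2.000)
cell (2,2): code 0001 → (2.455,2.000)–(2.000,2.603)
total: 6 segments, chained into 1 closed loop(s), length Σ = 4.661385

segments=6 loops=1 length=4.661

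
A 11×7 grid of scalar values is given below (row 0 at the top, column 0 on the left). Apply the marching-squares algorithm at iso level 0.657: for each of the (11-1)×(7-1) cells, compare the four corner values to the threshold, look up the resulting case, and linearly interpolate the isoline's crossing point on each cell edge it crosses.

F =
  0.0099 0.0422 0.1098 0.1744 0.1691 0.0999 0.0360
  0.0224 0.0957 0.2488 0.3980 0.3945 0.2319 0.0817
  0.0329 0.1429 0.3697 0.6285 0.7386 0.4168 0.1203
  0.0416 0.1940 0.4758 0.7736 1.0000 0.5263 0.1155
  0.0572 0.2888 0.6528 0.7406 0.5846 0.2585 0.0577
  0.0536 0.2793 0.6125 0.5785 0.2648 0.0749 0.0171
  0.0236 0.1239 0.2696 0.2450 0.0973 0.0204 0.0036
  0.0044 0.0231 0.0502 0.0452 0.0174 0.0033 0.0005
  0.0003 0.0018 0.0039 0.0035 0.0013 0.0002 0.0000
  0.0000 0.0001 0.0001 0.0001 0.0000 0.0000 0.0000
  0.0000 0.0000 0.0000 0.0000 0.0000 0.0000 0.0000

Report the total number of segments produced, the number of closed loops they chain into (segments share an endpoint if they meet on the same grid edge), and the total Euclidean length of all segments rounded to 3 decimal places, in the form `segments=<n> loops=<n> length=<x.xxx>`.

cell (1,3): code 0100 → (1.763,4.000)–(2.000,3.259)
cell (1,4): code 1000 → (2.000,4.254)–(1.763,4.000)
cell (2,2): code 0100 → (2.196,3.000)–(3.000,2.608)
cell (2,3): code 1110 → (2.000,3.259)–(2.196,3.000)
cell (2,4): code 1001 → (3.000,4.724)–(2.000,4.254)
cell (3,2): code 0110 → (3.000,2.608)–(4.000,2.048)
cell (3,3): code 1011 → (4.000,3.536)–(3.826,4.000)
cell (3,4): code 0001 → (3.826,4.000)–(3.000,4.724)
cell (4,2): code 0010 → (4.000,2.048)–(4.516,3.000)
cell (4,3): code 0001 → (4.516,3.000)–(4.000,3.536)
total: 10 segments, chained into 1 closed loop(s), length Σ = 8.016357

segments=10 loops=1 length=8.016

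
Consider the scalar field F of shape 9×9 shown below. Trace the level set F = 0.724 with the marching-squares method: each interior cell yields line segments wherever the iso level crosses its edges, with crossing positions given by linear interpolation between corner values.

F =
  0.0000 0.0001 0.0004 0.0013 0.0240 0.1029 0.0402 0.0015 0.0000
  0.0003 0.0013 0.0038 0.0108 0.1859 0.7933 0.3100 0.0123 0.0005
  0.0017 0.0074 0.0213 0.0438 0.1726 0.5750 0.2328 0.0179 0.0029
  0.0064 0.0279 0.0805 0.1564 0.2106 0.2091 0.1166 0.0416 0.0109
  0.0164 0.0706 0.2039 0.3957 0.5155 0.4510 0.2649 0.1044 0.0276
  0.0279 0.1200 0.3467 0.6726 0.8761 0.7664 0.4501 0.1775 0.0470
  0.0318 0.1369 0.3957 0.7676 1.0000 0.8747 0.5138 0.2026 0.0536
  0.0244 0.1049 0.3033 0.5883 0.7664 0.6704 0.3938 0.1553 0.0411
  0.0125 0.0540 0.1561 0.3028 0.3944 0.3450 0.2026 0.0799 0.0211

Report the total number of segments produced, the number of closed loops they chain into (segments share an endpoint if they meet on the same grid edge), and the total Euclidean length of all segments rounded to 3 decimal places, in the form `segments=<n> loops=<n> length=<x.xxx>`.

segments=16 loops=2 length=8.740

cell (0,4): code 0100 → (0.900,5.000)–(1.000,4.886)
cell (0,5): code 1000 → (1.000,5.143)–(0.900,5.000)
cell (1,4): code 0010 → (1.000,4.886)–(1.317,5.000)
cell (1,5): code 0001 → (1.317,5.000)–(1.000,5.143)
cell (4,3): code 0100 → (4.578,4.000)–(5.000,3.253)
cell (4,4): code 1100 → (4.866,5.000)–(4.578,4.000)
cell (4,5): code 1000 → (5.000,5.134)–(4.866,5.000)
cell (5,2): code 0100 → (5.541,3.000)–(6.000,2.883)
cell (5,3): code 1110 → (5.000,3.253)–(5.541,3.000)
cell (5,5): code 1001 → (6.000,5.418)–(5.000,5.134)
cell (6,2): code 0010 → (6.000,2.883)–(6.243,3.000)
cell (6,3): code 0111 → (6.243,3.000)–(7.000,3.762)
cell (6,4): code 1011 → (7.000,4.442)–(6.738,5.000)
cell (6,5): code 0001 → (6.738,5.000)–(6.000,5.418)
cell (7,3): code 0010 → (7.000,3.762)–(7.114,4.000)
cell (7,4): code 0001 → (7.114,4.000)–(7.000,4.442)
total: 16 segments, chained into 2 closed loop(s), length Σ = 8.739909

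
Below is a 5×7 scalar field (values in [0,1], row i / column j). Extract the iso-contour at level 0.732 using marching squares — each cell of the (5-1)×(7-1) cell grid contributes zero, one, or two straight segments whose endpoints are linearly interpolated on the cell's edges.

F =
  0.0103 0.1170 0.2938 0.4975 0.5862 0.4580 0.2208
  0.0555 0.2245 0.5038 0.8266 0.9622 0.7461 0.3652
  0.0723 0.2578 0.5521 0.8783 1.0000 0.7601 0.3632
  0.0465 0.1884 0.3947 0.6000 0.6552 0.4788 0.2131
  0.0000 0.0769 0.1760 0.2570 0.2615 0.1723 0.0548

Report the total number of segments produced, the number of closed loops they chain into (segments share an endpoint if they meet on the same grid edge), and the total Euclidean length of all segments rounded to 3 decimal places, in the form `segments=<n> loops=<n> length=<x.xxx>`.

segments=10 loops=1 length=7.736

cell (0,2): code 0100 → (0.713,3.000)–(1.000,2.707)
cell (0,3): code 1100 → (0.388,4.000)–(0.713,3.000)
cell (0,4): code 1100 → (0.951,5.000)–(0.388,4.000)
cell (0,5): code 1000 → (1.000,5.037)–(0.951,5.000)
cell (1,2): code 0110 → (1.000,2.707)–(2.000,2.552)
cell (1,5): code 1001 → (2.000,5.071)–(1.000,5.037)
cell (2,2): code 0010 → (2.000,2.552)–(2.526,3.000)
cell (2,3): code 0011 → (2.526,3.000)–(2.777,4.000)
cell (2,4): code 0011 → (2.777,4.000)–(2.100,5.000)
cell (2,5): code 0001 → (2.100,5.000)–(2.000,5.071)
total: 10 segments, chained into 1 closed loop(s), length Σ = 7.736034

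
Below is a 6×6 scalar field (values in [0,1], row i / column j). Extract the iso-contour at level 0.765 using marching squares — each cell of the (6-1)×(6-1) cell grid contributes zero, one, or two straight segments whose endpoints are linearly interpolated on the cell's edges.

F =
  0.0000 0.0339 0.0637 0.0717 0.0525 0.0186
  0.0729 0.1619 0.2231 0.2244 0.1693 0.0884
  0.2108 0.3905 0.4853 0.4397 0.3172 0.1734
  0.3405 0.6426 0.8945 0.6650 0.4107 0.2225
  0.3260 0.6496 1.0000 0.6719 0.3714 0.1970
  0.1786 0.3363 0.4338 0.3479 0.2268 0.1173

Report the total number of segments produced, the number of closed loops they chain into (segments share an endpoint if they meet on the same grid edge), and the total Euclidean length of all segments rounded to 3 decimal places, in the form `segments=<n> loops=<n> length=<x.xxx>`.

cell (2,1): code 0100 → (2.684,2.000)–(3.000,1.486)
cell (2,2): code 1000 → (3.000,2.564)–(2.684,2.000)
cell (3,1): code 0110 → (3.000,1.486)–(4.000,1.329)
cell (3,2): code 1001 → (4.000,2.716)–(3.000,2.564)
cell (4,1): code 0010 → (4.000,1.329)–(4.415,2.000)
cell (4,2): code 0001 → (4.415,2.000)–(4.000,2.716)
total: 6 segments, chained into 1 closed loop(s), length Σ = 4.890831

segments=6 loops=1 length=4.891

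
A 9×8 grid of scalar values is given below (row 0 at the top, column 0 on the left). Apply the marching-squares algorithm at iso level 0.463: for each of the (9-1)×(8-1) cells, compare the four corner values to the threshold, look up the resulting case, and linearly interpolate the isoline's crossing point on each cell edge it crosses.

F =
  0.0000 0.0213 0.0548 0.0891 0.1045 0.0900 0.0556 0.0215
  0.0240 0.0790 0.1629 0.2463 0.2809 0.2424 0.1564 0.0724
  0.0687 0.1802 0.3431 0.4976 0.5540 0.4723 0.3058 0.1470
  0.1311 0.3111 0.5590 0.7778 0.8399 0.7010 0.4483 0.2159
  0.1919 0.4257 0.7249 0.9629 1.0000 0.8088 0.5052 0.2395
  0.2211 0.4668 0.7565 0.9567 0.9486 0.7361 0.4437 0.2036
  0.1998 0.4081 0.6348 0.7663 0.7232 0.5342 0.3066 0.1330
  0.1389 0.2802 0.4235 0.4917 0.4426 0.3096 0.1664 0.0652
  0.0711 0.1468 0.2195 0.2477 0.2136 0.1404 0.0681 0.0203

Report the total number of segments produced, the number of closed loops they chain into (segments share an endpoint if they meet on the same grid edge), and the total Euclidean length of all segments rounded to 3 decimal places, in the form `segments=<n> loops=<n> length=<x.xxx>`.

segments=24 loops=1 length=16.445

cell (1,2): code 0100 → (1.862,3.000)–(2.000,2.776)
cell (1,3): code 1100 → (1.667,4.000)–(1.862,3.000)
cell (1,4): code 1100 → (1.960,5.000)–(1.667,4.000)
cell (1,5): code 1000 → (2.000,5.056)–(1.960,5.000)
cell (2,1): code 0100 → (2.555,2.000)–(3.000,1.613)
cell (2,2): code 1110 → (2.000,2.776)–(2.555,2.000)
cell (2,5): code 1001 → (3.000,5.942)–(2.000,5.056)
cell (3,1): code 0110 → (3.000,1.613)–(4.000,1.125)
cell (3,5): code 1101 → (3.258,6.000)–(3.000,5.942)
cell (3,6): code 1000 → (4.000,6.159)–(3.258,6.000)
cell (4,0): code 0100 → (4.908,1.000)–(5.000,0.985)
cell (4,1): code 1110 → (4.000,1.125)–(4.908,1.000)
cell (4,5): code 1011 → (5.000,5.934)–(4.686,6.000)
cell (4,6): code 0001 → (4.686,6.000)–(4.000,6.159)
cell (5,0): code 0010 → (5.000,0.985)–(5.065,1.000)
cell (5,1): code 0111 → (5.065,1.000)–(6.000,1.242)
cell (5,5): code 1001 → (6.000,5.313)–(5.000,5.934)
cell (6,1): code 0010 → (6.000,1.242)–(6.813,2.000)
cell (6,2): code 0111 → (6.813,2.000)–(7.000,2.579)
cell (6,3): code 1011 → (7.000,3.585)–(6.927,4.000)
cell (6,4): code 0011 → (6.927,4.000)–(6.317,5.000)
cell (6,5): code 0001 → (6.317,5.000)–(6.000,5.313)
cell (7,2): code 0010 → (7.000,2.579)–(7.118,3.000)
cell (7,3): code 0001 → (7.118,3.000)–(7.000,3.585)
total: 24 segments, chained into 1 closed loop(s), length Σ = 16.445399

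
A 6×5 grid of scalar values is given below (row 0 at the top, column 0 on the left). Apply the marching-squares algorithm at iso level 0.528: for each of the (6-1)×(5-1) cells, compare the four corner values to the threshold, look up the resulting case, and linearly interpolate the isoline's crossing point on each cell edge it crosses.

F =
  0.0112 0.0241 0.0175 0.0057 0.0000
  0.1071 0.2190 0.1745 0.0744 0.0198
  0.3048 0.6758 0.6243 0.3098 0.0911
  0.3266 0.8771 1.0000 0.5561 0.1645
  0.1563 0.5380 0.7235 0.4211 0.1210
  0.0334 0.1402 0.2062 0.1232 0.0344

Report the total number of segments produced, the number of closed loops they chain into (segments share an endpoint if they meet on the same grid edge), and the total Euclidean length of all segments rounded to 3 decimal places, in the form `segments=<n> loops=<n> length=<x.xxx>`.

cell (1,0): code 0100 → (1.676,1.000)–(2.000,0.602)
cell (1,1): code 1100 → (1.786,2.000)–(1.676,1.000)
cell (1,2): code 1000 → (2.000,2.306)–(1.786,2.000)
cell (2,0): code 0110 → (2.000,0.602)–(3.000,0.366)
cell (2,2): code 1101 → (2.886,3.000)–(2.000,2.306)
cell (2,3): code 1000 → (3.000,3.072)–(2.886,3.000)
cell (3,0): code 0110 → (3.000,0.366)–(4.000,0.974)
cell (3,2): code 1011 → (4.000,2.646)–(3.208,3.000)
cell (3,3): code 0001 → (3.208,3.000)–(3.000,3.072)
cell (4,0): code 0010 → (4.000,0.974)–(4.025,1.000)
cell (4,1): code 0011 → (4.025,1.000)–(4.378,2.000)
cell (4,2): code 0001 → (4.378,2.000)–(4.000,2.646)
total: 12 segments, chained into 1 closed loop(s), length Σ = 8.283484

segments=12 loops=1 length=8.283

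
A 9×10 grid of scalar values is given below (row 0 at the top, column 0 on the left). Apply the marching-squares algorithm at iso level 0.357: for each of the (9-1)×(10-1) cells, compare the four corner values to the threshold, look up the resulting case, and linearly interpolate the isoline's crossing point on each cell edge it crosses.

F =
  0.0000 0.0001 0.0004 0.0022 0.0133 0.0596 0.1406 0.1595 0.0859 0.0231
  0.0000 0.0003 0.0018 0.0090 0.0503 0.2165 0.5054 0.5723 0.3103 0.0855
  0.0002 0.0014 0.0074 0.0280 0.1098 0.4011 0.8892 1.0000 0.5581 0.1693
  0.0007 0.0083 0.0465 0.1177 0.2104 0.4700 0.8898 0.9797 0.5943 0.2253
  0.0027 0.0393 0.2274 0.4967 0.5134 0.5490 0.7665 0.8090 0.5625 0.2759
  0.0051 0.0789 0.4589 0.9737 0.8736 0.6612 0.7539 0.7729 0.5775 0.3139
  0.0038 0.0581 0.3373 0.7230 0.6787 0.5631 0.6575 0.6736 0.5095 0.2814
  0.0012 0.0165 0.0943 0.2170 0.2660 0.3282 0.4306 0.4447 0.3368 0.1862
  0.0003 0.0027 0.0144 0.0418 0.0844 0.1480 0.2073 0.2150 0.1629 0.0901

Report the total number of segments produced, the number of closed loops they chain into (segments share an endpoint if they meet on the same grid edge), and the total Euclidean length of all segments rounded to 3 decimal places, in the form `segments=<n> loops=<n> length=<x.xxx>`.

segments=28 loops=1 length=22.333

cell (0,5): code 0100 → (0.593,6.000)–(1.000,5.486)
cell (0,6): code 1100 → (0.478,7.000)–(0.593,6.000)
cell (0,7): code 1000 → (1.000,7.822)–(0.478,7.000)
cell (1,4): code 0100 → (1.761,5.000)–(2.000,4.849)
cell (1,5): code 1110 → (1.000,5.486)–(1.761,5.000)
cell (1,7): code 1101 → (1.188,8.000)–(1.000,7.822)
cell (1,8): code 1000 → (2.000,8.517)–(1.188,8.000)
cell (2,4): code 0110 → (2.000,4.849)–(3.000,4.565)
cell (2,8): code 1001 → (3.000,8.643)–(2.000,8.517)
cell (3,2): code 0100 → (3.631,3.000)–(4.000,2.481)
cell (3,3): code 1100 → (3.484,4.000)–(3.631,3.000)
cell (3,4): code 1110 → (3.000,4.565)–(3.484,4.000)
cell (3,8): code 1001 → (4.000,8.717)–(3.000,8.643)
cell (4,1): code 0100 → (4.560,2.000)–(5.000,1.732)
cell (4,2): code 1110 → (4.000,2.481)–(4.560,2.000)
cell (4,8): code 1001 → (5.000,8.836)–(4.000,8.717)
cell (5,1): code 0010 → (5.000,1.732)–(5.838,2.000)
cell (5,2): code 0111 → (5.838,2.000)–(6.000,2.051)
cell (5,8): code 1001 → (6.000,8.669)–(5.000,8.836)
cell (6,2): code 0010 → (6.000,2.051)–(6.723,3.000)
cell (6,3): code 0011 → (6.723,3.000)–(6.780,4.000)
cell (6,4): code 0011 → (6.780,4.000)–(6.877,5.000)
cell (6,5): code 0111 → (6.877,5.000)–(7.000,5.281)
cell (6,7): code 1011 → (7.000,7.813)–(6.883,8.000)
cell (6,8): code 0001 → (6.883,8.000)–(6.000,8.669)
cell (7,5): code 0010 → (7.000,5.281)–(7.330,6.000)
cell (7,6): code 0011 → (7.330,6.000)–(7.382,7.000)
cell (7,7): code 0001 → (7.382,7.000)–(7.000,7.813)
total: 28 segments, chained into 1 closed loop(s), length Σ = 22.333114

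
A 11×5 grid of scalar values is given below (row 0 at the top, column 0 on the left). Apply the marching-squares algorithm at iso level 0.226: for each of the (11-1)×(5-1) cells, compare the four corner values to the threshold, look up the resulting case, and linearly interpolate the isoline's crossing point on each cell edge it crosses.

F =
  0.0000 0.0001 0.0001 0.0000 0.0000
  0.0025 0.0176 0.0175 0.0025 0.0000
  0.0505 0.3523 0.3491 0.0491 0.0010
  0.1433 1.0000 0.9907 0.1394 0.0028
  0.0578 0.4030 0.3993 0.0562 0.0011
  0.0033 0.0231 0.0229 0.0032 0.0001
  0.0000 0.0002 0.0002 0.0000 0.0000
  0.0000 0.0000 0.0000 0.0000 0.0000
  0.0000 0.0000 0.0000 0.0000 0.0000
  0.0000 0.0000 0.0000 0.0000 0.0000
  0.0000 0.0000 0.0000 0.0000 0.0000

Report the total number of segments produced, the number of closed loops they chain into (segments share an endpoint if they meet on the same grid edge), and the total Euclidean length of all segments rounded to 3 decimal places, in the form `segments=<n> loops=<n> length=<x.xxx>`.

cell (1,0): code 0100 → (1.623,1.000)–(2.000,0.582)
cell (1,1): code 1100 → (1.629,2.000)–(1.623,1.000)
cell (1,2): code 1000 → (2.000,2.410)–(1.629,2.000)
cell (2,0): code 0110 → (2.000,0.582)–(3.000,0.097)
cell (2,2): code 1001 → (3.000,2.898)–(2.000,2.410)
cell (3,0): code 0110 → (3.000,0.097)–(4.000,0.487)
cell (3,2): code 1001 → (4.000,2.505)–(3.000,2.898)
cell (4,0): code 0010 → (4.000,0.487)–(4.466,1.000)
cell (4,1): code 0011 → (4.466,1.000)–(4.460,2.000)
cell (4,2): code 0001 → (4.460,2.000)–(4.000,2.505)
total: 10 segments, chained into 1 closed loop(s), length Σ = 8.865359

segments=10 loops=1 length=8.865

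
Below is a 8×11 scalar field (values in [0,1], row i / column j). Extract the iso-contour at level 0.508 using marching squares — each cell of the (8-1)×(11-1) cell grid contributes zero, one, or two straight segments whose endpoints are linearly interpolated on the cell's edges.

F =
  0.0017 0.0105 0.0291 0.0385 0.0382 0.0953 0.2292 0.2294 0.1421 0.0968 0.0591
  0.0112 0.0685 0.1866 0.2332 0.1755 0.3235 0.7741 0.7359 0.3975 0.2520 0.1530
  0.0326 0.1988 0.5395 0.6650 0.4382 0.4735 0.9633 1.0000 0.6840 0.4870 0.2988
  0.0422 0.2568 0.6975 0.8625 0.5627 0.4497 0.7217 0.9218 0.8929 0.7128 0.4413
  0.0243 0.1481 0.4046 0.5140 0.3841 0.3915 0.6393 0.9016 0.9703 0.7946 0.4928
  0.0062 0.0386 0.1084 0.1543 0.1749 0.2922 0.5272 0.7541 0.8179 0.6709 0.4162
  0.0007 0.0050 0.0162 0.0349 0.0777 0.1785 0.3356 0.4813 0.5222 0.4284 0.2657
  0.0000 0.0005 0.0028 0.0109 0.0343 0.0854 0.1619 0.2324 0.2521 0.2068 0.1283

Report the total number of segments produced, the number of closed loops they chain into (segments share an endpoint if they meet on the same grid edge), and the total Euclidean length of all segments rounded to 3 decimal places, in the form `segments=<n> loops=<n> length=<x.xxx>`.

segments=32 loops=2 length=24.108

cell (0,5): code 0100 → (0.512,6.000)–(1.000,5.409)
cell (0,6): code 1100 → (0.550,7.000)–(0.512,6.000)
cell (0,7): code 1000 → (1.000,7.673)–(0.550,7.000)
cell (1,1): code 0100 → (1.911,2.000)–(2.000,1.908)
cell (1,2): code 1100 → (1.636,3.000)–(1.911,2.000)
cell (1,3): code 1000 → (2.000,3.692)–(1.636,3.000)
cell (1,5): code 0110 → (1.000,5.409)–(2.000,5.070)
cell (1,7): code 1101 → (1.386,8.000)–(1.000,7.673)
cell (1,8): code 1000 → (2.000,8.893)–(1.386,8.000)
cell (2,1): code 0110 → (2.000,1.908)–(3.000,1.570)
cell (2,3): code 1101 → (2.561,4.000)–(2.000,3.692)
cell (2,4): code 1000 → (3.000,4.484)–(2.561,4.000)
cell (2,5): code 0110 → (2.000,5.070)–(3.000,5.214)
cell (2,8): code 1101 → (2.093,9.000)–(2.000,8.893)
cell (2,9): code 1000 → (3.000,9.754)–(2.093,9.000)
cell (3,1): code 0010 → (3.000,1.570)–(3.647,2.000)
cell (3,2): code 0111 → (3.647,2.000)–(4.000,2.945)
cell (3,3): code 1011 → (4.000,3.046)–(3.306,4.000)
cell (3,4): code 0001 → (3.306,4.000)–(3.000,4.484)
cell (3,5): code 0110 → (3.000,5.214)–(4.000,5.470)
cell (3,9): code 1001 → (4.000,9.950)–(3.000,9.754)
cell (4,2): code 0010 → (4.000,2.945)–(4.017,3.000)
cell (4,3): code 0001 → (4.017,3.000)–(4.000,3.046)
cell (4,5): code 0110 → (4.000,5.470)–(5.000,5.918)
cell (4,9): code 1001 → (5.000,9.640)–(4.000,9.950)
cell (5,5): code 0010 → (5.000,5.918)–(5.100,6.000)
cell (5,6): code 0011 → (5.100,6.000)–(5.902,7.000)
cell (5,7): code 0111 → (5.902,7.000)–(6.000,7.653)
cell (5,8): code 1011 → (6.000,8.151)–(5.672,9.000)
cell (5,9): code 0001 → (5.672,9.000)–(5.000,9.640)
cell (6,7): code 0010 → (6.000,7.653)–(6.053,8.000)
cell (6,8): code 0001 → (6.053,8.000)–(6.000,8.151)
total: 32 segments, chained into 2 closed loop(s), length Σ = 24.108390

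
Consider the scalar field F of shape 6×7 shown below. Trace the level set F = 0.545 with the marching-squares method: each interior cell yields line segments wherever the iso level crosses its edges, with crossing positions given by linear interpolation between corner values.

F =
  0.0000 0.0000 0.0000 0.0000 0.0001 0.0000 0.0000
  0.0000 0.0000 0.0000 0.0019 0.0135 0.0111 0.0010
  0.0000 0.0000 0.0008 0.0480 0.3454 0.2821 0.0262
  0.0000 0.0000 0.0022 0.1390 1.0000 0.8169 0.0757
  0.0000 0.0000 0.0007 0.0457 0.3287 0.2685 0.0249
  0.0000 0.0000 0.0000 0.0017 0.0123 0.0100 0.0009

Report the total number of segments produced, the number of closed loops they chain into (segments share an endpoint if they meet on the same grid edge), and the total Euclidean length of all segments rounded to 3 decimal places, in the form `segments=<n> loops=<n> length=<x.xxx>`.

cell (2,3): code 0100 → (2.305,4.000)–(3.000,3.472)
cell (2,4): code 1100 → (2.492,5.000)–(2.305,4.000)
cell (2,5): code 1000 → (3.000,5.367)–(2.492,5.000)
cell (3,3): code 0010 → (3.000,3.472)–(3.678,4.000)
cell (3,4): code 0011 → (3.678,4.000)–(3.496,5.000)
cell (3,5): code 0001 → (3.496,5.000)–(3.000,5.367)
total: 6 segments, chained into 1 closed loop(s), length Σ = 5.010010

segments=6 loops=1 length=5.010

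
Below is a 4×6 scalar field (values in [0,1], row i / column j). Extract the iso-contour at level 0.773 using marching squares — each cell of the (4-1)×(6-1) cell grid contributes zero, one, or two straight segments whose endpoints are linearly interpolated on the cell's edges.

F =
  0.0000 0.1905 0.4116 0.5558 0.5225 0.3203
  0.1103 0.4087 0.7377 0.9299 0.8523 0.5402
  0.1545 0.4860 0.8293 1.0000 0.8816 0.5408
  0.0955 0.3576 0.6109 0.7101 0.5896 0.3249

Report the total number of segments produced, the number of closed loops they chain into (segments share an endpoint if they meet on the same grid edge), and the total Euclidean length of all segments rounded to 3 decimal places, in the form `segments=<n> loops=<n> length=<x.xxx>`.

segments=10 loops=1 length=7.355

cell (0,2): code 0100 → (0.581,3.000)–(1.000,2.184)
cell (0,3): code 1100 → (0.760,4.000)–(0.581,3.000)
cell (0,4): code 1000 → (1.000,4.254)–(0.760,4.000)
cell (1,1): code 0100 → (1.385,2.000)–(2.000,1.836)
cell (1,2): code 1110 → (1.000,2.184)–(1.385,2.000)
cell (1,4): code 1001 → (2.000,4.319)–(1.000,4.254)
cell (2,1): code 0010 → (2.000,1.836)–(2.258,2.000)
cell (2,2): code 0011 → (2.258,2.000)–(2.783,3.000)
cell (2,3): code 0011 → (2.783,3.000)–(2.372,4.000)
cell (2,4): code 0001 → (2.372,4.000)–(2.000,4.319)
total: 10 segments, chained into 1 closed loop(s), length Σ = 7.354645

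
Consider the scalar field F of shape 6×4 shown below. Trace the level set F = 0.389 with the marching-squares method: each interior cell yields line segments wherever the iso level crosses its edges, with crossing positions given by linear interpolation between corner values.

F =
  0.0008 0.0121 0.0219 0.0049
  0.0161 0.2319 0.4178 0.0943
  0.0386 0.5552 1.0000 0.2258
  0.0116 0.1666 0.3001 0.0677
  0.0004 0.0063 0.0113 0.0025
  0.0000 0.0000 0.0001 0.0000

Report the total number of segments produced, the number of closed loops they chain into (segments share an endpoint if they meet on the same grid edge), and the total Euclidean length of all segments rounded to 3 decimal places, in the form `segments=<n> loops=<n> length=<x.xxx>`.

segments=8 loops=1 length=5.895

cell (0,1): code 0100 → (0.927,2.000)–(1.000,1.845)
cell (0,2): code 1000 → (1.000,2.089)–(0.927,2.000)
cell (1,0): code 0100 → (1.486,1.000)–(2.000,0.678)
cell (1,1): code 1110 → (1.000,1.845)–(1.486,1.000)
cell (1,2): code 1001 → (2.000,2.789)–(1.000,2.089)
cell (2,0): code 0010 → (2.000,0.678)–(2.428,1.000)
cell (2,1): code 0011 → (2.428,1.000)–(2.873,2.000)
cell (2,2): code 0001 → (2.873,2.000)–(2.000,2.789)
total: 8 segments, chained into 1 closed loop(s), length Σ = 5.894822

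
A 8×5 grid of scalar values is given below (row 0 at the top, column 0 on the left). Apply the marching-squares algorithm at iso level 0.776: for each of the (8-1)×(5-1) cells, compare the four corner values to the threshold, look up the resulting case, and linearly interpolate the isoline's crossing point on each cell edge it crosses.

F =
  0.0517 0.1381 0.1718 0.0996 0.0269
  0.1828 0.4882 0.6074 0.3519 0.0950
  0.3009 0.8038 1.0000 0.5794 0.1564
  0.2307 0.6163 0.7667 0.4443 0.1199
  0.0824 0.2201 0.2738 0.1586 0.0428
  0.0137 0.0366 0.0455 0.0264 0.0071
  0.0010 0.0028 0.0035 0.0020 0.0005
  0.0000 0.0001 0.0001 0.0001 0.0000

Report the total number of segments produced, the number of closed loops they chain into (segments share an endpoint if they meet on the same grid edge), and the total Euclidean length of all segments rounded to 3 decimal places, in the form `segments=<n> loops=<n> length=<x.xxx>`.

cell (1,0): code 0100 → (1.912,1.000)–(2.000,0.945)
cell (1,1): code 1100 → (1.429,2.000)–(1.912,1.000)
cell (1,2): code 1000 → (2.000,2.533)–(1.429,2.000)
cell (2,0): code 0010 → (2.000,0.945)–(2.148,1.000)
cell (2,1): code 0011 → (2.148,1.000)–(2.960,2.000)
cell (2,2): code 0001 → (2.960,2.000)–(2.000,2.533)
total: 6 segments, chained into 1 closed loop(s), length Σ = 4.539053

segments=6 loops=1 length=4.539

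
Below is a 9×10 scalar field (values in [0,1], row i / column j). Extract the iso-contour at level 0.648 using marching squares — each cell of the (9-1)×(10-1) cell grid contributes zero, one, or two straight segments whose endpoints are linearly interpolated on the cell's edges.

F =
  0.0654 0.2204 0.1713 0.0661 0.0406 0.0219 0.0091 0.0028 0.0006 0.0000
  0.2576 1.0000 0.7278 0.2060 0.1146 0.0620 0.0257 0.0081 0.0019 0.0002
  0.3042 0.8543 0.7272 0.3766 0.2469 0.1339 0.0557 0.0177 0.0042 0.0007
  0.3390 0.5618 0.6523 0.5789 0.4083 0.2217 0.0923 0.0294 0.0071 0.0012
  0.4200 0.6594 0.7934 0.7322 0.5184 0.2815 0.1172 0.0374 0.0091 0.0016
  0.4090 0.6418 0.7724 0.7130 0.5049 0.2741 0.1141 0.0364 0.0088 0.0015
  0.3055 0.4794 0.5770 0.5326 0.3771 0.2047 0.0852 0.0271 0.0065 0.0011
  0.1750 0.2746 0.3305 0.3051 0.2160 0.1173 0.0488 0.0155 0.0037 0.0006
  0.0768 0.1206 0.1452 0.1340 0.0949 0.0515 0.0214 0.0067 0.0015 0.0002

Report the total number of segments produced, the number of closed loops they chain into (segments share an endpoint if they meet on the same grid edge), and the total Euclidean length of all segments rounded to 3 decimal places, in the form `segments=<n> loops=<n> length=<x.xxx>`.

cell (0,0): code 0100 → (0.548,1.000)–(1.000,0.526)
cell (0,1): code 1100 → (0.857,2.000)–(0.548,1.000)
cell (0,2): code 1000 → (1.000,2.153)–(0.857,2.000)
cell (1,0): code 0110 → (1.000,0.526)–(2.000,0.625)
cell (1,2): code 1001 → (2.000,2.226)–(1.000,2.153)
cell (2,0): code 0010 → (2.000,0.625)–(2.705,1.000)
cell (2,1): code 0111 → (2.705,1.000)–(3.000,1.952)
cell (2,2): code 1001 → (3.000,2.059)–(2.000,2.226)
cell (3,0): code 0100 → (3.883,1.000)–(4.000,0.952)
cell (3,1): code 1110 → (3.000,1.952)–(3.883,1.000)
cell (3,2): code 1101 → (3.451,3.000)–(3.000,2.059)
cell (3,3): code 1000 → (4.000,3.394)–(3.451,3.000)
cell (4,0): code 0010 → (4.000,0.952)–(4.648,1.000)
cell (4,1): code 0111 → (4.648,1.000)–(5.000,1.047)
cell (4,3): code 1001 → (5.000,3.312)–(4.000,3.394)
cell (5,1): code 0010 → (5.000,1.047)–(5.637,2.000)
cell (5,2): code 0011 → (5.637,2.000)–(5.360,3.000)
cell (5,3): code 0001 → (5.360,3.000)–(5.000,3.312)
total: 18 segments, chained into 1 closed loop(s), length Σ = 14.541035

segments=18 loops=1 length=14.541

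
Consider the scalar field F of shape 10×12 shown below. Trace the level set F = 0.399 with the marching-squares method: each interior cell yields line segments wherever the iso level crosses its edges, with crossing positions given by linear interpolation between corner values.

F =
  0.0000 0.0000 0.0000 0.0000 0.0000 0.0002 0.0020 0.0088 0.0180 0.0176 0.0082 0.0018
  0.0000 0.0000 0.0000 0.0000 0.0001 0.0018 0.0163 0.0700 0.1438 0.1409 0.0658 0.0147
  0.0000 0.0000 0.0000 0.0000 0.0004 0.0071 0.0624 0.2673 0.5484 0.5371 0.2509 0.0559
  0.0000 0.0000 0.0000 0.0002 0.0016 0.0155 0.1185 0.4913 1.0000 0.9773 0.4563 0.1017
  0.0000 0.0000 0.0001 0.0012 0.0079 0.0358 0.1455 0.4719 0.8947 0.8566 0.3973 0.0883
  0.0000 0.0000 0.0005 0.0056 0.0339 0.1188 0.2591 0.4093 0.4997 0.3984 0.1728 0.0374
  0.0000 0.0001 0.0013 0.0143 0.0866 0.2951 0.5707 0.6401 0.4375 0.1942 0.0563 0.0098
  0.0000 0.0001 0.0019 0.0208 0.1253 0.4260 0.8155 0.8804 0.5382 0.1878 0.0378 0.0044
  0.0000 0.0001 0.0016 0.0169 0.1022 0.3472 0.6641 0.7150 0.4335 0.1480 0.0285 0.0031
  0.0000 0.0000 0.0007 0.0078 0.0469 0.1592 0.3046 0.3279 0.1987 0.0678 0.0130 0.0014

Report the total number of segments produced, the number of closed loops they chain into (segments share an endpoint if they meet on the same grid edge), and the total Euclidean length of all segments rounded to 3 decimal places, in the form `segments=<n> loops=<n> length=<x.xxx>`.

segments=26 loops=1 length=20.009

cell (1,7): code 0100 → (1.631,8.000)–(2.000,7.469)
cell (1,8): code 1100 → (1.651,9.000)–(1.631,8.000)
cell (1,9): code 1000 → (2.000,9.483)–(1.651,9.000)
cell (2,6): code 0100 → (2.588,7.000)–(3.000,6.752)
cell (2,7): code 1110 → (2.000,7.469)–(2.588,7.000)
cell (2,9): code 1101 → (2.721,10.000)–(2.000,9.483)
cell (2,10): code 1000 → (3.000,10.162)–(2.721,10.000)
cell (3,6): code 0110 → (3.000,6.752)–(4.000,6.777)
cell (3,9): code 1011 → (4.000,9.996)–(3.971,10.000)
cell (3,10): code 0001 → (3.971,10.000)–(3.000,10.162)
cell (4,6): code 0110 → (4.000,6.777)–(5.000,6.931)
cell (4,8): code 1011 → (5.000,8.994)–(4.999,9.000)
cell (4,9): code 0001 → (4.999,9.000)–(4.000,9.996)
cell (5,5): code 0100 → (5.449,6.000)–(6.000,5.377)
cell (5,6): code 1110 → (5.000,6.931)–(5.449,6.000)
cell (5,8): code 1001 → (6.000,8.158)–(5.000,8.994)
cell (6,4): code 0100 → (6.794,5.000)–(7.000,4.910)
cell (6,5): code 1110 → (6.000,5.377)–(6.794,5.000)
cell (6,8): code 1001 → (7.000,8.397)–(6.000,8.158)
cell (7,4): code 0010 → (7.000,4.910)–(7.343,5.000)
cell (7,5): code 0111 → (7.343,5.000)–(8.000,5.163)
cell (7,8): code 1001 → (8.000,8.121)–(7.000,8.397)
cell (8,5): code 0010 → (8.000,5.163)–(8.737,6.000)
cell (8,6): code 0011 → (8.737,6.000)–(8.816,7.000)
cell (8,7): code 0011 → (8.816,7.000)–(8.147,8.000)
cell (8,8): code 0001 → (8.147,8.000)–(8.000,8.121)
total: 26 segments, chained into 1 closed loop(s), length Σ = 20.009390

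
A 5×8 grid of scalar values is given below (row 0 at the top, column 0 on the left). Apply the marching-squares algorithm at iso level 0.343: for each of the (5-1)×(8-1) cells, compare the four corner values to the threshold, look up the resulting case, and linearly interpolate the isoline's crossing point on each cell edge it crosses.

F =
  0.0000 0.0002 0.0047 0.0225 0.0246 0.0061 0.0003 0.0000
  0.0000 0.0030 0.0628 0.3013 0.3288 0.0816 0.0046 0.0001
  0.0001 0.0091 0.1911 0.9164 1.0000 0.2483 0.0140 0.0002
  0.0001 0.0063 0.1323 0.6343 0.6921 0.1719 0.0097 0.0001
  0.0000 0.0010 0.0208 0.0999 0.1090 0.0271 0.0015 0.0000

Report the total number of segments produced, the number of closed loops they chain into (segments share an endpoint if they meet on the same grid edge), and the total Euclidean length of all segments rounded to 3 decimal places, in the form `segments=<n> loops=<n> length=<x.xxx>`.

segments=8 loops=1 length=8.275

cell (1,2): code 0100 → (1.068,3.000)–(2.000,2.209)
cell (1,3): code 1100 → (1.021,4.000)–(1.068,3.000)
cell (1,4): code 1000 → (2.000,4.874)–(1.021,4.000)
cell (2,2): code 0110 → (2.000,2.209)–(3.000,2.420)
cell (2,4): code 1001 → (3.000,4.671)–(2.000,4.874)
cell (3,2): code 0010 → (3.000,2.420)–(3.545,3.000)
cell (3,3): code 0011 → (3.545,3.000)–(3.599,4.000)
cell (3,4): code 0001 → (3.599,4.000)–(3.000,4.671)
total: 8 segments, chained into 1 closed loop(s), length Σ = 8.274821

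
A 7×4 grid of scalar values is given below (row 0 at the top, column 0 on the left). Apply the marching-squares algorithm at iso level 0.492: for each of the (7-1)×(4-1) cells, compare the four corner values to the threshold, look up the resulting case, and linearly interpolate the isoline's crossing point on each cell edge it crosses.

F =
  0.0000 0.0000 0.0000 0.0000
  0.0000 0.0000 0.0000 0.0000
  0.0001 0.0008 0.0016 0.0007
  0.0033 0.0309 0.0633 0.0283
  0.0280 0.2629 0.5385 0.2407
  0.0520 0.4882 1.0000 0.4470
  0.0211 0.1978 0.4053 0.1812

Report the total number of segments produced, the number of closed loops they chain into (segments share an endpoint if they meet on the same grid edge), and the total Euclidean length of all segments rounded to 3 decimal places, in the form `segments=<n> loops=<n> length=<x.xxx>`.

segments=6 loops=1 length=5.496

cell (3,1): code 0100 → (3.902,2.000)–(4.000,1.831)
cell (3,2): code 1000 → (4.000,2.156)–(3.902,2.000)
cell (4,1): code 0110 → (4.000,1.831)–(5.000,1.007)
cell (4,2): code 1001 → (5.000,2.919)–(4.000,2.156)
cell (5,1): code 0010 → (5.000,1.007)–(5.854,2.000)
cell (5,2): code 0001 → (5.854,2.000)–(5.000,2.919)
total: 6 segments, chained into 1 closed loop(s), length Σ = 5.496454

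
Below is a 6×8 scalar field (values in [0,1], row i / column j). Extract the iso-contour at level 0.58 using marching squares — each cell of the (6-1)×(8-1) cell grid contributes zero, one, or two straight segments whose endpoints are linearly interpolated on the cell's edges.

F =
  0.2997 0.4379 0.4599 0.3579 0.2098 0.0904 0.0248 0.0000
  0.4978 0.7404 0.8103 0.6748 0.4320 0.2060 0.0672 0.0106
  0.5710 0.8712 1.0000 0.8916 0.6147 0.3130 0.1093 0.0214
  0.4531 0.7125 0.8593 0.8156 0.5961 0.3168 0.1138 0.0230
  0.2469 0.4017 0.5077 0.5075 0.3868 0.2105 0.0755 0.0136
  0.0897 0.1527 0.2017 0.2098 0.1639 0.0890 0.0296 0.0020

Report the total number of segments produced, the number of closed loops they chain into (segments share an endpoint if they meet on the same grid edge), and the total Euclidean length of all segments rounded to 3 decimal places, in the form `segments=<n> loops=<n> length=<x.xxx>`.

segments=14 loops=1 length=11.835

cell (0,0): code 0100 → (0.470,1.000)–(1.000,0.339)
cell (0,1): code 1100 → (0.343,2.000)–(0.470,1.000)
cell (0,2): code 1100 → (0.701,3.000)–(0.343,2.000)
cell (0,3): code 1000 → (1.000,3.390)–(0.701,3.000)
cell (1,0): code 0110 → (1.000,0.339)–(2.000,0.030)
cell (1,3): code 1101 → (1.810,4.000)–(1.000,3.390)
cell (1,4): code 1000 → (2.000,4.115)–(1.810,4.000)
cell (2,0): code 0110 → (2.000,0.030)–(3.000,0.489)
cell (2,4): code 1001 → (3.000,4.058)–(2.000,4.115)
cell (3,0): code 0010 → (3.000,0.489)–(3.426,1.000)
cell (3,1): code 0011 → (3.426,1.000)–(3.794,2.000)
cell (3,2): code 0011 → (3.794,2.000)–(3.765,3.000)
cell (3,3): code 0011 → (3.765,3.000)–(3.077,4.000)
cell (3,4): code 0001 → (3.077,4.000)–(3.000,4.058)
total: 14 segments, chained into 1 closed loop(s), length Σ = 11.835256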